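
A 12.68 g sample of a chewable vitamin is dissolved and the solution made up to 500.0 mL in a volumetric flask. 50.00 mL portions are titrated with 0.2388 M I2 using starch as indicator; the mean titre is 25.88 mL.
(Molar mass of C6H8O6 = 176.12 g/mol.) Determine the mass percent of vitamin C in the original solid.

C6H8O6 + I2 → C6H6O6 + 2 HI
n(I2) per titration = 0.02588 × 0.2388 = 6.180 × 10^-3 mol
n(C6H8O6) in each aliquot = 6.180 × 10^-3 mol (1:1 ratio)
n(C6H8O6) in the whole flask = 6.180 × 10^-3 × 500.0/50.00 = 0.06180 mol
mass of C6H8O6 = 0.06180 × 176.12 = 10.88 g
% C6H8O6 = 10.88 / 12.68 × 100 = 85.84 %

85.84 %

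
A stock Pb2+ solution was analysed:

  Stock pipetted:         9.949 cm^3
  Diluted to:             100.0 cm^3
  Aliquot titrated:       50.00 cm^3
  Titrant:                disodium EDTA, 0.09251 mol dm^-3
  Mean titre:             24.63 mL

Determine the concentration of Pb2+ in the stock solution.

0.4580 mol/L

Pb^2+ + EDTA^4- → [Pb(EDTA)]^2-
n(EDTA) = 0.02463 × 0.09251 = 2.279 × 10^-3 mol
n(Pb2+) in the aliquot = 2.279 × 10^-3 mol (1:1 ratio)
[Pb2+]_dilute = 2.279 × 10^-3 / 0.05000 = 0.04557 mol/L
Dilution factor = 100.0 / 9.949 = 10.05
[Pb2+]_stock = 0.04557 × 10.05 = 0.4580 mol/L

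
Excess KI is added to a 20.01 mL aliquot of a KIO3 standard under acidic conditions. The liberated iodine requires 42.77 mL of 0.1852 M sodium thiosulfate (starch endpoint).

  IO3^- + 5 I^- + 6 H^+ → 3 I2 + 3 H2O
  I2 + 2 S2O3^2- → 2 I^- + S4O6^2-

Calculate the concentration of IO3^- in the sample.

n(S2O3^2-) = 0.04277 × 0.1852 = 7.921 × 10^-3 mol
n(I2) = n(S2O3^2-)/2 = 3.961 × 10^-3 mol
From the 1:3 ratio, n(IO3^-) in the aliquot = 1/3 × 3.961 × 10^-3 = 1.320 × 10^-3 mol
[IO3^-] = 1.320 × 10^-3 / 0.02001 = 0.06598 mol/L

0.06598 M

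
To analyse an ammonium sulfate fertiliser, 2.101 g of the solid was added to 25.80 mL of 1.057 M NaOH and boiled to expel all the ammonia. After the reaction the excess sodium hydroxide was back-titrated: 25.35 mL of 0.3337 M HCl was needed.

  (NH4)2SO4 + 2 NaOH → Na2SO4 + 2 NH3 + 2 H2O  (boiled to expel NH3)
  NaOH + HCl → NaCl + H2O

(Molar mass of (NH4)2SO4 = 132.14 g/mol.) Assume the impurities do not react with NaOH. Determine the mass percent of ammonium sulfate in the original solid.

59.16 %

n(NaOH) added = 0.02580 × 1.057 = 0.02727 mol
n(HCl) used in back-titration = 0.02535 × 0.3337 = 8.459 × 10^-3 mol
n(NaOH) left over = 8.459 × 10^-3 mol (1:1 ratio)
n(NaOH) consumed by analyte = 0.02727 − 8.459 × 10^-3 = 0.01881 mol
From the 1:2 ratio, n((NH4)2SO4) = 1/2 × 0.01881 = 9.406 × 10^-3 mol
mass of (NH4)2SO4 = 9.406 × 10^-3 × 132.14 = 1.243 g
% (NH4)2SO4 = 1.243 / 2.101 × 100 = 59.16 %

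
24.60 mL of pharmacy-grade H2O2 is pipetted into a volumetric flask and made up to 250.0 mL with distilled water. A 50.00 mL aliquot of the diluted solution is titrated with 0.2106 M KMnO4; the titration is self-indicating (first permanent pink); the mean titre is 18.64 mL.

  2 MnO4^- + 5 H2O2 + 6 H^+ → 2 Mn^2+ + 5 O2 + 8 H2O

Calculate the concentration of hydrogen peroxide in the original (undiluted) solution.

1.995 M

n(KMnO4) = 0.01864 × 0.2106 = 3.926 × 10^-3 mol
From the 5:2 ratio, n(H2O2) in the aliquot = 5/2 × 3.926 × 10^-3 = 9.814 × 10^-3 mol
[H2O2]_dilute = 9.814 × 10^-3 / 0.05000 = 0.1963 mol/L
Dilution factor = 250.0 / 24.60 = 10.16
[H2O2]_stock = 0.1963 × 10.16 = 1.995 mol/L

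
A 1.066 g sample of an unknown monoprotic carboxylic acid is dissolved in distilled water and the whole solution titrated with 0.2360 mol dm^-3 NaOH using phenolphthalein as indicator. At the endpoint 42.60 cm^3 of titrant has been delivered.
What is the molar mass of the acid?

106.0 g/mol

n(NaOH) = 0.04260 L × 0.2360 mol/L = 0.01005 mol
n(HA) = 0.01005 mol (1:1 ratio)
M = m / n = 1.066 g / 0.01005 mol = 106.0 g/mol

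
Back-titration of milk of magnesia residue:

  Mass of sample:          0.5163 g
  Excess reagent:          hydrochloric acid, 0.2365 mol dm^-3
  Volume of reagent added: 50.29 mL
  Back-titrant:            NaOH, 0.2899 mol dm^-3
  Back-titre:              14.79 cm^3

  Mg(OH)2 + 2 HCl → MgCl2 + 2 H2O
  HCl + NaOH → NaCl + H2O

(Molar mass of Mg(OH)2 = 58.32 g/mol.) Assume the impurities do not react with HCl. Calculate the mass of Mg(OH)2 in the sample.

0.2218 g

n(HCl) added = 0.05029 × 0.2365 = 0.01189 mol
n(NaOH) used in back-titration = 0.01479 × 0.2899 = 4.288 × 10^-3 mol
n(HCl) left over = 4.288 × 10^-3 mol (1:1 ratio)
n(HCl) consumed by analyte = 0.01189 − 4.288 × 10^-3 = 7.606 × 10^-3 mol
From the 1:2 ratio, n(Mg(OH)2) = 1/2 × 7.606 × 10^-3 = 3.803 × 10^-3 mol
mass of Mg(OH)2 = 3.803 × 10^-3 × 58.32 = 0.2218 g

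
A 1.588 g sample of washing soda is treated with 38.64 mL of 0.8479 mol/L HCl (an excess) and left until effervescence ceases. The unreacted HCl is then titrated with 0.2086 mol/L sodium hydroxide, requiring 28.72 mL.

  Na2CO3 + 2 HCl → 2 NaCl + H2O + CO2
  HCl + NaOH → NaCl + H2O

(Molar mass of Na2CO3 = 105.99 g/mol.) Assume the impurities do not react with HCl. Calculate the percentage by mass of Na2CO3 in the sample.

89.34 %

n(HCl) added = 0.03864 × 0.8479 = 0.03276 mol
n(NaOH) used in back-titration = 0.02872 × 0.2086 = 5.991 × 10^-3 mol
n(HCl) left over = 5.991 × 10^-3 mol (1:1 ratio)
n(HCl) consumed by analyte = 0.03276 − 5.991 × 10^-3 = 0.02677 mol
From the 1:2 ratio, n(Na2CO3) = 1/2 × 0.02677 = 0.01339 mol
mass of Na2CO3 = 0.01339 × 105.99 = 1.419 g
% Na2CO3 = 1.419 / 1.588 × 100 = 89.34 %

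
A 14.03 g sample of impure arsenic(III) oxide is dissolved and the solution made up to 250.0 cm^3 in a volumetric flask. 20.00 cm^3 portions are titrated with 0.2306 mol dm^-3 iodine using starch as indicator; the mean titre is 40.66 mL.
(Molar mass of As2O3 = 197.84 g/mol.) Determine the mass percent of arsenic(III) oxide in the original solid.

82.63 %

As2O3 + 2 I2 + 2 H2O → As2O5 + 4 HI
n(I2) per titration = 0.04066 × 0.2306 = 9.376 × 10^-3 mol
From the 1:2 ratio, n(As2O3) in each aliquot = 1/2 × 9.376 × 10^-3 = 4.688 × 10^-3 mol
n(As2O3) in the whole flask = 4.688 × 10^-3 × 250.0/20.00 = 0.05860 mol
mass of As2O3 = 0.05860 × 197.84 = 11.59 g
% As2O3 = 11.59 / 14.03 × 100 = 82.63 %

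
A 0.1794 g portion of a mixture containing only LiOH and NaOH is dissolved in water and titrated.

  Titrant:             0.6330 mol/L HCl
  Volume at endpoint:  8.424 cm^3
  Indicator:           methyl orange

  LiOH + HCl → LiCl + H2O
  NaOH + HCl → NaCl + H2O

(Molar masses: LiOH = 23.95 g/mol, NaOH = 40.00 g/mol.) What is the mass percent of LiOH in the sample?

28.19 %

n(HCl) = 0.008424 × 0.6330 = 5.332 × 10^-3 mol
Let x = n(LiOH), y = n(NaOH).
Titrant: 1x + 1y = 5.332 × 10^-3;  mass: 23.95x + 40.00y = 0.1794
Solving, x = 2.112 × 10^-3 mol, y = 3.221 × 10^-3 mol
mass of LiOH = 2.112 × 10^-3 × 23.95 = 0.05058 g
% LiOH = 0.05058 / 0.1794 × 100 = 28.19 %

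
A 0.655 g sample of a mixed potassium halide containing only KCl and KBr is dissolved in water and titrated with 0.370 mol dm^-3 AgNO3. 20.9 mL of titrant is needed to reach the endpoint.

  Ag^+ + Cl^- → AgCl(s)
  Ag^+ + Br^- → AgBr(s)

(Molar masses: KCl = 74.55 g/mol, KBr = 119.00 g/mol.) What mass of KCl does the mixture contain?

0.445 g

n(AgNO3) = 0.0209 × 0.370 = 7.73 × 10^-3 mol
Let x = n(KCl), y = n(KBr).
Titrant: 1x + 1y = 7.73 × 10^-3;  mass: 74.55x + 119.00y = 0.655
Solving, x = 5.97 × 10^-3 mol, y = 1.77 × 10^-3 mol
mass of KCl = 5.97 × 10^-3 × 74.55 = 0.445 g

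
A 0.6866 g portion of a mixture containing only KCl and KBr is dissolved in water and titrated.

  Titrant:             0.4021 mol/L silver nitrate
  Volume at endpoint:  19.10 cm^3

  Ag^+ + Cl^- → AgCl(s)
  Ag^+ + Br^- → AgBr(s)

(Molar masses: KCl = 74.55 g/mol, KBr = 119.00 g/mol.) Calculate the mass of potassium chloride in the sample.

n(AgNO3) = 0.01910 × 0.4021 = 7.680 × 10^-3 mol
Let x = n(KCl), y = n(KBr).
Titrant: 1x + 1y = 7.680 × 10^-3;  mass: 74.55x + 119.00y = 0.6866
Solving, x = 5.114 × 10^-3 mol, y = 2.566 × 10^-3 mol
mass of KCl = 5.114 × 10^-3 × 74.55 = 0.3813 g

0.3813 g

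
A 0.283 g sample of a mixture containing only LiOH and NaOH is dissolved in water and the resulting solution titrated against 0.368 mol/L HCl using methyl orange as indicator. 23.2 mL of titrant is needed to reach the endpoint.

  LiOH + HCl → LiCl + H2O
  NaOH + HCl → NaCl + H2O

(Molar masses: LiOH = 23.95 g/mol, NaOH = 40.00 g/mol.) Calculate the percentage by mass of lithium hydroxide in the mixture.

30.8 %

n(HCl) = 0.0232 × 0.368 = 8.54 × 10^-3 mol
Let x = n(LiOH), y = n(NaOH).
Titrant: 1x + 1y = 8.54 × 10^-3;  mass: 23.95x + 40.00y = 0.283
Solving, x = 3.65 × 10^-3 mol, y = 4.89 × 10^-3 mol
mass of LiOH = 3.65 × 10^-3 × 23.95 = 0.0873 g
% LiOH = 0.0873 / 0.283 × 100 = 30.8 %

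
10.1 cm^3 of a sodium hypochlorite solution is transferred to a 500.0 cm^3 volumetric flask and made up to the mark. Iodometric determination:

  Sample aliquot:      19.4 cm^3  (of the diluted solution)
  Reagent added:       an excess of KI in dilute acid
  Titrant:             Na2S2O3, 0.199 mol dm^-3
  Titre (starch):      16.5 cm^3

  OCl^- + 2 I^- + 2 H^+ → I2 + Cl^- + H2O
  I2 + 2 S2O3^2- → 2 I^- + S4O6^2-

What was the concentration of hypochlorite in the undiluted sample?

4.19 mol/L

n(S2O3^2-) = 0.0165 × 0.199 = 3.28 × 10^-3 mol
n(I2) = n(S2O3^2-)/2 = 1.64 × 10^-3 mol
n(OCl^-) in the aliquot = 1.64 × 10^-3 mol (1:1 ratio)
[OCl^-]_dilute = 1.64 × 10^-3 / 0.0194 = 0.0846 mol/L
[OCl^-]_original = 0.0846 × 500.0/10.1 = 4.19 mol/L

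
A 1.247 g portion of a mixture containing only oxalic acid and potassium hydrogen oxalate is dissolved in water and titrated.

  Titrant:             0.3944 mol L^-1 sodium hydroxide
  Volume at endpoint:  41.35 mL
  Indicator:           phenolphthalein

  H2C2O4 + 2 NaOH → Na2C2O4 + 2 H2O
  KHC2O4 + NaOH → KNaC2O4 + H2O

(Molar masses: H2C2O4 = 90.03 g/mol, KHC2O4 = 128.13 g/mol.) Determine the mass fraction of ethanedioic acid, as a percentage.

36.60 %

n(NaOH) = 0.04135 × 0.3944 = 0.01631 mol
Let x = n(H2C2O4), y = n(KHC2O4).
Titrant: 2x + 1y = 0.01631;  mass: 90.03x + 128.13y = 1.247
Solving, x = 5.069 × 10^-3 mol, y = 6.171 × 10^-3 mol
mass of H2C2O4 = 5.069 × 10^-3 × 90.03 = 0.4564 g
% H2C2O4 = 0.4564 / 1.247 × 100 = 36.60 %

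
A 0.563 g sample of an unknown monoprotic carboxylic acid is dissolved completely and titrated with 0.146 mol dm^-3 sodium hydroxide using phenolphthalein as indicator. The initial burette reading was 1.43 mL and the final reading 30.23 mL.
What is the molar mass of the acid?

n(NaOH) = 0.0288 L × 0.146 mol/L = 4.20 × 10^-3 mol
n(HA) = 4.20 × 10^-3 mol (1:1 ratio)
M = m / n = 0.563 g / 4.20 × 10^-3 mol = 134 g/mol

134 g/mol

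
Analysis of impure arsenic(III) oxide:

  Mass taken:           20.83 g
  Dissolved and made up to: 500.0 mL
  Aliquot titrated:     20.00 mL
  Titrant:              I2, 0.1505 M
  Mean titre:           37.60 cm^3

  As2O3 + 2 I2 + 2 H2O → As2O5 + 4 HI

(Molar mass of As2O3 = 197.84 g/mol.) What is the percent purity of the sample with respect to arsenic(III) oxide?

n(I2) per titration = 0.03760 × 0.1505 = 5.659 × 10^-3 mol
From the 1:2 ratio, n(As2O3) in each aliquot = 1/2 × 5.659 × 10^-3 = 2.829 × 10^-3 mol
n(As2O3) in the whole flask = 2.829 × 10^-3 × 500.0/20.00 = 0.07074 mol
mass of As2O3 = 0.07074 × 197.84 = 13.99 g
% As2O3 = 13.99 / 20.83 × 100 = 67.18 %

67.18 %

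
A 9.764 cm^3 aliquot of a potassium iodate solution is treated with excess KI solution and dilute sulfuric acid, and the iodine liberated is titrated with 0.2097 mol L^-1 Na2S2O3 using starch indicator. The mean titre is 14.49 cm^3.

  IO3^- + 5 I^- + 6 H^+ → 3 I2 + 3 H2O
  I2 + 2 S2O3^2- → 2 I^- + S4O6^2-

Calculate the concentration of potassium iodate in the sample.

n(S2O3^2-) = 0.01449 × 0.2097 = 3.039 × 10^-3 mol
n(I2) = n(S2O3^2-)/2 = 1.519 × 10^-3 mol
From the 1:3 ratio, n(IO3^-) in the aliquot = 1/3 × 1.519 × 10^-3 = 5.064 × 10^-4 mol
[IO3^-] = 5.064 × 10^-4 / 0.009764 = 0.05187 mol/L

0.05187 mol/L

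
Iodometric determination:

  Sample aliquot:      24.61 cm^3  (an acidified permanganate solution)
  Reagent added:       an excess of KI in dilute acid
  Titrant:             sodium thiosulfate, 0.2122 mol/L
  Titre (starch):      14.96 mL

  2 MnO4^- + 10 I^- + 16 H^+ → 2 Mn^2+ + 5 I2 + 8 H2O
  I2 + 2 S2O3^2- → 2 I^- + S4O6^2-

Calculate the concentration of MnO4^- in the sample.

n(S2O3^2-) = 0.01496 × 0.2122 = 3.175 × 10^-3 mol
n(I2) = n(S2O3^2-)/2 = 1.587 × 10^-3 mol
From the 2:5 ratio, n(MnO4^-) in the aliquot = 2/5 × 1.587 × 10^-3 = 6.349 × 10^-4 mol
[MnO4^-] = 6.349 × 10^-4 / 0.02461 = 0.02580 mol/L

0.02580 mol/L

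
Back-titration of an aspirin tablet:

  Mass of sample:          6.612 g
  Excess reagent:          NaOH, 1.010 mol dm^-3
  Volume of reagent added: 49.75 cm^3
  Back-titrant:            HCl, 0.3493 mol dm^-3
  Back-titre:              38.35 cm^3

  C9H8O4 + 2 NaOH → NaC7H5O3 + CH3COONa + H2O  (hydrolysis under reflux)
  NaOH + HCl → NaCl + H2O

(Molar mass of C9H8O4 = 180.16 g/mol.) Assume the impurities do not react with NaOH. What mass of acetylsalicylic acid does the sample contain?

3.320 g

n(NaOH) added = 0.04975 × 1.010 = 0.05025 mol
n(HCl) used in back-titration = 0.03835 × 0.3493 = 0.01340 mol
n(NaOH) left over = 0.01340 mol (1:1 ratio)
n(NaOH) consumed by analyte = 0.05025 − 0.01340 = 0.03685 mol
From the 1:2 ratio, n(C9H8O4) = 1/2 × 0.03685 = 0.01843 mol
mass of C9H8O4 = 0.01843 × 180.16 = 3.320 g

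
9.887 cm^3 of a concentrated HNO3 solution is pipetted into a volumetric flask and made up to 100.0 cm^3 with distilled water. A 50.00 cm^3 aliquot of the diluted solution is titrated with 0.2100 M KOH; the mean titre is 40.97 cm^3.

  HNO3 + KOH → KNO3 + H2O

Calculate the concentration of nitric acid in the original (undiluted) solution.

n(KOH) = 0.04097 × 0.2100 = 8.604 × 10^-3 mol
n(HNO3) in the aliquot = 8.604 × 10^-3 mol (1:1 ratio)
[HNO3]_dilute = 8.604 × 10^-3 / 0.05000 = 0.1721 mol/L
Dilution factor = 100.0 / 9.887 = 10.11
[HNO3]_stock = 0.1721 × 10.11 = 1.740 mol/L

1.740 M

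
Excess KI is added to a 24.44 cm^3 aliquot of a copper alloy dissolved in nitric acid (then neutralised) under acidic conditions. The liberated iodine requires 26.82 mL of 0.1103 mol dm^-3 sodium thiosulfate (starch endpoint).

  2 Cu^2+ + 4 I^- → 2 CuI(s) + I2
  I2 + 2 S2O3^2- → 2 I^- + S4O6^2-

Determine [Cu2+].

0.1210 mol/L

n(S2O3^2-) = 0.02682 × 0.1103 = 2.958 × 10^-3 mol
n(I2) = n(S2O3^2-)/2 = 1.479 × 10^-3 mol
From the 2:1 ratio, n(Cu2+) in the aliquot = 2/1 × 1.479 × 10^-3 = 2.958 × 10^-3 mol
[Cu2+] = 2.958 × 10^-3 / 0.02444 = 0.1210 mol/L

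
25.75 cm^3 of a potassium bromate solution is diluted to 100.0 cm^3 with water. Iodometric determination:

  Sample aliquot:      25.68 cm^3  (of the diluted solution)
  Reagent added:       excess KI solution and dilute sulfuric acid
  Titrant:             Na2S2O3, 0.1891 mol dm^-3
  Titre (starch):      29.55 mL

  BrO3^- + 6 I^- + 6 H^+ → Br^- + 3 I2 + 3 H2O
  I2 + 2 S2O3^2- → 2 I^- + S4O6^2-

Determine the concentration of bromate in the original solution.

0.1408 mol/L

n(S2O3^2-) = 0.02955 × 0.1891 = 5.588 × 10^-3 mol
n(I2) = n(S2O3^2-)/2 = 2.794 × 10^-3 mol
From the 1:3 ratio, n(BrO3^-) in the aliquot = 1/3 × 2.794 × 10^-3 = 9.313 × 10^-4 mol
[BrO3^-]_dilute = 9.313 × 10^-4 / 0.02568 = 0.03627 mol/L
[BrO3^-]_original = 0.03627 × 100.0/25.75 = 0.1408 mol/L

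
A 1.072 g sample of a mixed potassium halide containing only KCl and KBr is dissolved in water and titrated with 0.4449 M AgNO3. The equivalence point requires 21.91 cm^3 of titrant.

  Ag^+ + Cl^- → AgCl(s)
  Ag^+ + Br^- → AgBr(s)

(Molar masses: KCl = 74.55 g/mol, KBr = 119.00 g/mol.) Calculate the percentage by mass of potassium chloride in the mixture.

13.77 %

n(AgNO3) = 0.02191 × 0.4449 = 9.748 × 10^-3 mol
Let x = n(KCl), y = n(KBr).
Titrant: 1x + 1y = 9.748 × 10^-3;  mass: 74.55x + 119.00y = 1.072
Solving, x = 1.979 × 10^-3 mol, y = 7.768 × 10^-3 mol
mass of KCl = 1.979 × 10^-3 × 74.55 = 0.1476 g
% KCl = 0.1476 / 1.072 × 100 = 13.77 %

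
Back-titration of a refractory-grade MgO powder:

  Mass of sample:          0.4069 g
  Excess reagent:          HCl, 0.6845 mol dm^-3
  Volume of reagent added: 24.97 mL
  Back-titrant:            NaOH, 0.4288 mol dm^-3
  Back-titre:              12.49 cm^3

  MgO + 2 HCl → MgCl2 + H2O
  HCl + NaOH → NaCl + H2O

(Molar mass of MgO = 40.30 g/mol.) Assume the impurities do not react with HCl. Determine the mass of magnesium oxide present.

0.2365 g

n(HCl) added = 0.02497 × 0.6845 = 0.01709 mol
n(NaOH) used in back-titration = 0.01249 × 0.4288 = 5.356 × 10^-3 mol
n(HCl) left over = 5.356 × 10^-3 mol (1:1 ratio)
n(HCl) consumed by analyte = 0.01709 − 5.356 × 10^-3 = 0.01174 mol
From the 1:2 ratio, n(MgO) = 1/2 × 0.01174 = 5.868 × 10^-3 mol
mass of MgO = 5.868 × 10^-3 × 40.30 = 0.2365 g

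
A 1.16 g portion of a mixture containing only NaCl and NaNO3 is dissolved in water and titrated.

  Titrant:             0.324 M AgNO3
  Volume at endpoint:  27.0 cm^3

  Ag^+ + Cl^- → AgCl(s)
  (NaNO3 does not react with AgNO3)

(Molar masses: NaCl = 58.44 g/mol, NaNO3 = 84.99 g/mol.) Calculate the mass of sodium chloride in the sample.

n(AgNO3) = 0.0270 × 0.324 = 8.75 × 10^-3 mol
Let x = n(NaCl), y = n(NaNO3).
Titrant: 1x = 8.75 × 10^-3;  mass: 58.44x + 84.99y = 1.16
Solving, x = 8.75 × 10^-3 mol, y = 7.63 × 10^-3 mol
mass of NaCl = 8.75 × 10^-3 × 58.44 = 0.511 g

0.511 g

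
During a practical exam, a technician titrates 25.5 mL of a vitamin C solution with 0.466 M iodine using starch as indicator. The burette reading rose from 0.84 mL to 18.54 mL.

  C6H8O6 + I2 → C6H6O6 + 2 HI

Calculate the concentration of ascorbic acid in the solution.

0.323 M

n(I2) = 0.0177 L × 0.466 mol/L = 8.25 × 10^-3 mol
n(C6H8O6) = 8.25 × 10^-3 mol (1:1 mole ratio)
[C6H8O6] = 8.25 × 10^-3 mol / 0.0255 L = 0.323 mol/L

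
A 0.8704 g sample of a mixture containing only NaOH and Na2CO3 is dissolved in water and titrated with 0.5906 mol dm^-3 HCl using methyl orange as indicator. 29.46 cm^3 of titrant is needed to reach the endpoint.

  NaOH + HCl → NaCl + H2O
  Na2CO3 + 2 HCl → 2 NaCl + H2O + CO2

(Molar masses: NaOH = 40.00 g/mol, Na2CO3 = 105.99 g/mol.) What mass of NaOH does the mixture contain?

n(HCl) = 0.02946 × 0.5906 = 0.01740 mol
Let x = n(NaOH), y = n(Na2CO3).
Titrant: 1x + 2y = 0.01740;  mass: 40.00x + 105.99y = 0.8704
Solving, x = 3.976 × 10^-3 mol, y = 6.712 × 10^-3 mol
mass of NaOH = 3.976 × 10^-3 × 40.00 = 0.1590 g

0.1590 g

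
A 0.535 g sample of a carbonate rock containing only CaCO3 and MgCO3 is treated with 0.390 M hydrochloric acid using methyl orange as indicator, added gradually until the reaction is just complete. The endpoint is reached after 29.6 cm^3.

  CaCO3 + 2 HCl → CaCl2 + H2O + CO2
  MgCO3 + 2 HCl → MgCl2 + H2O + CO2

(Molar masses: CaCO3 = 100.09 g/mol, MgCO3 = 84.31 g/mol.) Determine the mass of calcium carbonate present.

0.307 g

n(HCl) = 0.0296 × 0.390 = 0.0115 mol
Let x = n(CaCO3), y = n(MgCO3).
Titrant: 2x + 2y = 0.0115;  mass: 100.09x + 84.31y = 0.535
Solving, x = 3.06 × 10^-3 mol, y = 2.71 × 10^-3 mol
mass of CaCO3 = 3.06 × 10^-3 × 100.09 = 0.307 g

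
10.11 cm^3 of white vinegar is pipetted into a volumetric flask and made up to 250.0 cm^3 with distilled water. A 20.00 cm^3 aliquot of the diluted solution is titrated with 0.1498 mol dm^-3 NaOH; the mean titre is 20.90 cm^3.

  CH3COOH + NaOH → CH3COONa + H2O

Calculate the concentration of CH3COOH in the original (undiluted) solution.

n(NaOH) = 0.02090 × 0.1498 = 3.131 × 10^-3 mol
n(CH3COOH) in the aliquot = 3.131 × 10^-3 mol (1:1 ratio)
[CH3COOH]_dilute = 3.131 × 10^-3 / 0.02000 = 0.1565 mol/L
Dilution factor = 250.0 / 10.11 = 24.73
[CH3COOH]_stock = 0.1565 × 24.73 = 3.871 mol/L

3.871 mol/L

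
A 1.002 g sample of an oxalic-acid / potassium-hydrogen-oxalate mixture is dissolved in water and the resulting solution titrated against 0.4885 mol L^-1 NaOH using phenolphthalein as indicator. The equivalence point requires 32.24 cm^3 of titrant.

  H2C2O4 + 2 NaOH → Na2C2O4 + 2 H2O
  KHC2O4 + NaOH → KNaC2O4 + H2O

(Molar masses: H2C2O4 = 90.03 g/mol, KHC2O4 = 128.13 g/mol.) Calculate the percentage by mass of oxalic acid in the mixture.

n(NaOH) = 0.03224 × 0.4885 = 0.01575 mol
Let x = n(H2C2O4), y = n(KHC2O4).
Titrant: 2x + 1y = 0.01575;  mass: 90.03x + 128.13y = 1.002
Solving, x = 6.112 × 10^-3 mol, y = 3.526 × 10^-3 mol
mass of H2C2O4 = 6.112 × 10^-3 × 90.03 = 0.5502 g
% H2C2O4 = 0.5502 / 1.002 × 100 = 54.91 %

54.91 %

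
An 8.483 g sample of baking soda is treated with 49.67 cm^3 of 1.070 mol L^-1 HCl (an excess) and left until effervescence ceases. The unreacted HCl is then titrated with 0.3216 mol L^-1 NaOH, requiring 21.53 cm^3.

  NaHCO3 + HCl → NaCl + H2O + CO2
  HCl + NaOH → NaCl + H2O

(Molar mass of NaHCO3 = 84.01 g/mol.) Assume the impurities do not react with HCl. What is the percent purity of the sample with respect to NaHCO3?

n(HCl) added = 0.04967 × 1.070 = 0.05315 mol
n(NaOH) used in back-titration = 0.02153 × 0.3216 = 6.924 × 10^-3 mol
n(HCl) left over = 6.924 × 10^-3 mol (1:1 ratio)
n(HCl) consumed by analyte = 0.05315 − 6.924 × 10^-3 = 0.04622 mol
n(NaHCO3) = 0.04622 mol (1:1 ratio)
mass of NaHCO3 = 0.04622 × 84.01 = 3.883 g
% NaHCO3 = 3.883 / 8.483 × 100 = 45.78 %

45.78 %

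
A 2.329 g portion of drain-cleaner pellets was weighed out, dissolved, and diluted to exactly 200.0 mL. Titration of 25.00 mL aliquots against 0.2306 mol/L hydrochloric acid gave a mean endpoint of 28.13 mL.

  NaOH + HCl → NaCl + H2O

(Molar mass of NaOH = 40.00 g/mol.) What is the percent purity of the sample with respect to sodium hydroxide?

n(HCl) per titration = 0.02813 × 0.2306 = 6.487 × 10^-3 mol
n(NaOH) in each aliquot = 6.487 × 10^-3 mol (1:1 ratio)
n(NaOH) in the whole flask = 6.487 × 10^-3 × 200.0/25.00 = 0.05189 mol
mass of NaOH = 0.05189 × 40.00 = 2.076 g
% NaOH = 2.076 / 2.329 × 100 = 89.13 %

89.13 %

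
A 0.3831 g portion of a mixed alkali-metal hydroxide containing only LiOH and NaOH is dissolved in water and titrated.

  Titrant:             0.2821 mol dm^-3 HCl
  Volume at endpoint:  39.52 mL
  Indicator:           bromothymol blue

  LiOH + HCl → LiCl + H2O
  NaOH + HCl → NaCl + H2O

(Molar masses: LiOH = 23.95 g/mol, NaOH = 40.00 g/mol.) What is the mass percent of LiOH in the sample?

24.48 %

n(HCl) = 0.03952 × 0.2821 = 0.01115 mol
Let x = n(LiOH), y = n(NaOH).
Titrant: 1x + 1y = 0.01115;  mass: 23.95x + 40.00y = 0.3831
Solving, x = 3.915 × 10^-3 mol, y = 7.233 × 10^-3 mol
mass of LiOH = 3.915 × 10^-3 × 23.95 = 0.09378 g
% LiOH = 0.09378 / 0.3831 × 100 = 24.48 %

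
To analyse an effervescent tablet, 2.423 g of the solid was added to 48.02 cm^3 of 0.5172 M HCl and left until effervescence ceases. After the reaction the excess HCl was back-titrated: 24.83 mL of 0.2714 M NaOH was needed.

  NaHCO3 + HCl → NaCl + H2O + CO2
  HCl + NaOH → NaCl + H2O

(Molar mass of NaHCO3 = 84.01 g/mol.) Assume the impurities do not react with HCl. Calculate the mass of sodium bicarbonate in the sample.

1.520 g

n(HCl) added = 0.04802 × 0.5172 = 0.02484 mol
n(NaOH) used in back-titration = 0.02483 × 0.2714 = 6.739 × 10^-3 mol
n(HCl) left over = 6.739 × 10^-3 mol (1:1 ratio)
n(HCl) consumed by analyte = 0.02484 − 6.739 × 10^-3 = 0.01810 mol
n(NaHCO3) = 0.01810 mol (1:1 ratio)
mass of NaHCO3 = 0.01810 × 84.01 = 1.520 g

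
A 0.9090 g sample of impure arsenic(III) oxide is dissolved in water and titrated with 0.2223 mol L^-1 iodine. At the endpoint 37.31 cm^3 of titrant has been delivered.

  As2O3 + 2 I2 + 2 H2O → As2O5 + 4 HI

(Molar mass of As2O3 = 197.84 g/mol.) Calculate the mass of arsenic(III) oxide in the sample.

0.8204 g

n(I2) = 0.03731 L × 0.2223 mol/L = 8.294 × 10^-3 mol
From the 1:2 ratio, n(As2O3) = 1/2 × 8.294 × 10^-3 = 4.147 × 10^-3 mol
mass of As2O3 = 4.147 × 10^-3 × 197.84 g/mol = 0.8204 g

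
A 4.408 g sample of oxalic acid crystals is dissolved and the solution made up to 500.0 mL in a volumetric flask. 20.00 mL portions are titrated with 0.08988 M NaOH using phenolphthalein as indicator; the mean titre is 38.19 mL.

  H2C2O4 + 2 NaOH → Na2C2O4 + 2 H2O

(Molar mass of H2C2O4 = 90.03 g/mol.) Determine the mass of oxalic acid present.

3.863 g

n(NaOH) per titration = 0.03819 × 0.08988 = 3.433 × 10^-3 mol
From the 1:2 ratio, n(H2C2O4) in each aliquot = 1/2 × 3.433 × 10^-3 = 1.716 × 10^-3 mol
n(H2C2O4) in the whole flask = 1.716 × 10^-3 × 500.0/20.00 = 0.04291 mol
mass of H2C2O4 = 0.04291 × 90.03 = 3.863 g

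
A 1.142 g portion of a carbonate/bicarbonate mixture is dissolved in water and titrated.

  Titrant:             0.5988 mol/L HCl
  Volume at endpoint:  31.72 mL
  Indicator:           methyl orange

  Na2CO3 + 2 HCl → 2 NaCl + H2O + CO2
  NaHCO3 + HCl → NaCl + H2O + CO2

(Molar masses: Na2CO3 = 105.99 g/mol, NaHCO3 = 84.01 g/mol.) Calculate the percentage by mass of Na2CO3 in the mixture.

n(HCl) = 0.03172 × 0.5988 = 0.01899 mol
Let x = n(Na2CO3), y = n(NaHCO3).
Titrant: 2x + 1y = 0.01899;  mass: 105.99x + 84.01y = 1.142
Solving, x = 7.314 × 10^-3 mol, y = 4.366 × 10^-3 mol
mass of Na2CO3 = 7.314 × 10^-3 × 105.99 = 0.7752 g
% Na2CO3 = 0.7752 / 1.142 × 100 = 67.88 %

67.88 %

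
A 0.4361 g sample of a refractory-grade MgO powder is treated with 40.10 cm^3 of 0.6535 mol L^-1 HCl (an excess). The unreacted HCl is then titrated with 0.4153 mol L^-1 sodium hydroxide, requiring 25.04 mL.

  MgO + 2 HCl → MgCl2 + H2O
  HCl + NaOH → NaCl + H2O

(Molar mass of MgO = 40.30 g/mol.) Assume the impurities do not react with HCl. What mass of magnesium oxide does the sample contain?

n(HCl) added = 0.04010 × 0.6535 = 0.02621 mol
n(NaOH) used in back-titration = 0.02504 × 0.4153 = 0.01040 mol
n(HCl) left over = 0.01040 mol (1:1 ratio)
n(HCl) consumed by analyte = 0.02621 − 0.01040 = 0.01581 mol
From the 1:2 ratio, n(MgO) = 1/2 × 0.01581 = 7.903 × 10^-3 mol
mass of MgO = 7.903 × 10^-3 × 40.30 = 0.3185 g

0.3185 g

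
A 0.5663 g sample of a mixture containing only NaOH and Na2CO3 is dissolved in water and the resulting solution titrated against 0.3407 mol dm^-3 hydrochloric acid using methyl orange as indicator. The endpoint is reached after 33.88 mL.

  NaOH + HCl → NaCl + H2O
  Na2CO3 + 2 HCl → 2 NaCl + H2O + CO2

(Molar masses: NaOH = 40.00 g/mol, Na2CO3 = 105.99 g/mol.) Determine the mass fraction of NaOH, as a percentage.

24.69 %

n(HCl) = 0.03388 × 0.3407 = 0.01154 mol
Let x = n(NaOH), y = n(Na2CO3).
Titrant: 1x + 2y = 0.01154;  mass: 40.00x + 105.99y = 0.5663
Solving, x = 3.495 × 10^-3 mol, y = 4.024 × 10^-3 mol
mass of NaOH = 3.495 × 10^-3 × 40.00 = 0.1398 g
% NaOH = 0.1398 / 0.5663 × 100 = 24.69 %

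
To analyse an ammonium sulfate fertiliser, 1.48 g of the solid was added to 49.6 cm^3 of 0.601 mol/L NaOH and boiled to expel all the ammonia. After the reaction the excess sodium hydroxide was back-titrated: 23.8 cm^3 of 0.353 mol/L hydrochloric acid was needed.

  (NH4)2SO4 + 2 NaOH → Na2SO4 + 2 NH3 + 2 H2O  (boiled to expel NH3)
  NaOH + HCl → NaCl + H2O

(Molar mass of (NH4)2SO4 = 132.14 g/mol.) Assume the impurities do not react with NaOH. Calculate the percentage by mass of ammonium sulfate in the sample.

95.6 %

n(NaOH) added = 0.0496 × 0.601 = 0.0298 mol
n(HCl) used in back-titration = 0.0238 × 0.353 = 8.40 × 10^-3 mol
n(NaOH) left over = 8.40 × 10^-3 mol (1:1 ratio)
n(NaOH) consumed by analyte = 0.0298 − 8.40 × 10^-3 = 0.0214 mol
From the 1:2 ratio, n((NH4)2SO4) = 1/2 × 0.0214 = 0.0107 mol
mass of (NH4)2SO4 = 0.0107 × 132.14 = 1.41 g
% (NH4)2SO4 = 1.41 / 1.48 × 100 = 95.6 %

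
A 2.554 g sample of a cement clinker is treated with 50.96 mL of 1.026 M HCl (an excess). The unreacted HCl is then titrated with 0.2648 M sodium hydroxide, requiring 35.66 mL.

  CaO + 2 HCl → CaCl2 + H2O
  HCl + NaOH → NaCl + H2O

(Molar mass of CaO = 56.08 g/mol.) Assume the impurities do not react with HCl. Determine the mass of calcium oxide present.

n(HCl) added = 0.05096 × 1.026 = 0.05228 mol
n(NaOH) used in back-titration = 0.03566 × 0.2648 = 9.443 × 10^-3 mol
n(HCl) left over = 9.443 × 10^-3 mol (1:1 ratio)
n(HCl) consumed by analyte = 0.05228 − 9.443 × 10^-3 = 0.04284 mol
From the 1:2 ratio, n(CaO) = 1/2 × 0.04284 = 0.02142 mol
mass of CaO = 0.02142 × 56.08 = 1.201 g

1.201 g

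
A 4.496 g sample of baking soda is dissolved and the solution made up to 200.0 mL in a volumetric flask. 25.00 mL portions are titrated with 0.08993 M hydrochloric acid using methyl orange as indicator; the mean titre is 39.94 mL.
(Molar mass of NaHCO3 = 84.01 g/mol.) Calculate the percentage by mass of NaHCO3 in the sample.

NaHCO3 + HCl → NaCl + H2O + CO2
n(HCl) per titration = 0.03994 × 0.08993 = 3.592 × 10^-3 mol
n(NaHCO3) in each aliquot = 3.592 × 10^-3 mol (1:1 ratio)
n(NaHCO3) in the whole flask = 3.592 × 10^-3 × 200.0/25.00 = 0.02873 mol
mass of NaHCO3 = 0.02873 × 84.01 = 2.414 g
% NaHCO3 = 2.414 / 4.496 × 100 = 53.69 %

53.69 %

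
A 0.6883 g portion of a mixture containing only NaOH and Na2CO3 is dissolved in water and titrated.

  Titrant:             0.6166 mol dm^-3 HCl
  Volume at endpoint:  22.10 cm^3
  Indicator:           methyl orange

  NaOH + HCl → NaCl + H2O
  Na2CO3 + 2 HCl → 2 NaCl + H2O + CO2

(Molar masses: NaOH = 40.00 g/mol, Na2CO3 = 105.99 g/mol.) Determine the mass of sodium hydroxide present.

n(HCl) = 0.02210 × 0.6166 = 0.01363 mol
Let x = n(NaOH), y = n(Na2CO3).
Titrant: 1x + 2y = 0.01363;  mass: 40.00x + 105.99y = 0.6883
Solving, x = 2.605 × 10^-3 mol, y = 5.511 × 10^-3 mol
mass of NaOH = 2.605 × 10^-3 × 40.00 = 0.1042 g

0.1042 g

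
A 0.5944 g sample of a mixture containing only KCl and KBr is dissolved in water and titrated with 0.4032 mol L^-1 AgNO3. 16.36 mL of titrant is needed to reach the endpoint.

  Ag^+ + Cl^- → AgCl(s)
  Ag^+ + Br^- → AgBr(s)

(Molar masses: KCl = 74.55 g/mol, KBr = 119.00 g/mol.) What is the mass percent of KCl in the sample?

n(AgNO3) = 0.01636 × 0.4032 = 6.596 × 10^-3 mol
Let x = n(KCl), y = n(KBr).
Titrant: 1x + 1y = 6.596 × 10^-3;  mass: 74.55x + 119.00y = 0.5944
Solving, x = 4.287 × 10^-3 mol, y = 2.309 × 10^-3 mol
mass of KCl = 4.287 × 10^-3 × 74.55 = 0.3196 g
% KCl = 0.3196 / 0.5944 × 100 = 53.77 %

53.77 %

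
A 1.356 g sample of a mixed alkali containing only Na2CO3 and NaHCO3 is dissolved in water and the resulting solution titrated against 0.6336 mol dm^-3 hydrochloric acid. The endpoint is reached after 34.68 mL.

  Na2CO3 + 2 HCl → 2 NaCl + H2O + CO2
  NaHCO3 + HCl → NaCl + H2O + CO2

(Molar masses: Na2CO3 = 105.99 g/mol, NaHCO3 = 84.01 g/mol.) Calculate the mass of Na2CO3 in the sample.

0.8372 g

n(HCl) = 0.03468 × 0.6336 = 0.02197 mol
Let x = n(Na2CO3), y = n(NaHCO3).
Titrant: 2x + 1y = 0.02197;  mass: 105.99x + 84.01y = 1.356
Solving, x = 7.899 × 10^-3 mol, y = 6.175 × 10^-3 mol
mass of Na2CO3 = 7.899 × 10^-3 × 105.99 = 0.8372 g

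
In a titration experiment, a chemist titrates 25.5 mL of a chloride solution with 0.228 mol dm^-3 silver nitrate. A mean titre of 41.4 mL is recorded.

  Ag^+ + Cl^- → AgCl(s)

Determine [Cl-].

n(AgNO3) = 0.0414 L × 0.228 mol/L = 9.44 × 10^-3 mol
n(Cl-) = 9.44 × 10^-3 mol (1:1 mole ratio)
[Cl-] = 9.44 × 10^-3 mol / 0.0255 L = 0.370 mol/L

0.370 mol/L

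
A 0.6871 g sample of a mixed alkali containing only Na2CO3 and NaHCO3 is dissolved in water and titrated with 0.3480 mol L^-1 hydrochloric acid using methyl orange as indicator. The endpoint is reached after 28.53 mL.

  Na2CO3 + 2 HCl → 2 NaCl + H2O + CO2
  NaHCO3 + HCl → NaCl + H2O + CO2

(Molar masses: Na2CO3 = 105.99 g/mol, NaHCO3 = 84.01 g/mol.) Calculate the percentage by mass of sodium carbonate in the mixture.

36.55 %

n(HCl) = 0.02853 × 0.3480 = 9.928 × 10^-3 mol
Let x = n(Na2CO3), y = n(NaHCO3).
Titrant: 2x + 1y = 9.928 × 10^-3;  mass: 105.99x + 84.01y = 0.6871
Solving, x = 2.370 × 10^-3 mol, y = 5.189 × 10^-3 mol
mass of Na2CO3 = 2.370 × 10^-3 × 105.99 = 0.2512 g
% Na2CO3 = 0.2512 / 0.6871 × 100 = 36.55 %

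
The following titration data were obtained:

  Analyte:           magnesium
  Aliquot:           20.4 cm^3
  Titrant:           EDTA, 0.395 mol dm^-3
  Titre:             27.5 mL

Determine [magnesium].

Mg^2+ + EDTA^4- → [Mg(EDTA)]^2-
n(EDTA) = 0.0275 L × 0.395 mol/L = 0.0109 mol
n(Mg2+) = 0.0109 mol (1:1 mole ratio)
[Mg2+] = 0.0109 mol / 0.0204 L = 0.532 mol/L

0.532 mol/L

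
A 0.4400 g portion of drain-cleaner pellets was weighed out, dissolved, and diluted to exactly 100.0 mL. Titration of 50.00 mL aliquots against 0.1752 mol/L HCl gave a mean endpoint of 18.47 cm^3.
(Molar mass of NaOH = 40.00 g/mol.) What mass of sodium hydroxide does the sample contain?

0.2589 g

NaOH + HCl → NaCl + H2O
n(HCl) per titration = 0.01847 × 0.1752 = 3.236 × 10^-3 mol
n(NaOH) in each aliquot = 3.236 × 10^-3 mol (1:1 ratio)
n(NaOH) in the whole flask = 3.236 × 10^-3 × 100.0/50.00 = 6.472 × 10^-3 mol
mass of NaOH = 6.472 × 10^-3 × 40.00 = 0.2589 g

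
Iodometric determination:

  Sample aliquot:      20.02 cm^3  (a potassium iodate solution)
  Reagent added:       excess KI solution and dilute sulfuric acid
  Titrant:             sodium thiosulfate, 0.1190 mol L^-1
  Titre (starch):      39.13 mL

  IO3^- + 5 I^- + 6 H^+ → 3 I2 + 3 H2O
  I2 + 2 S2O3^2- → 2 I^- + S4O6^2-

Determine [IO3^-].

0.03877 mol/L

n(S2O3^2-) = 0.03913 × 0.1190 = 4.656 × 10^-3 mol
n(I2) = n(S2O3^2-)/2 = 2.328 × 10^-3 mol
From the 1:3 ratio, n(IO3^-) in the aliquot = 1/3 × 2.328 × 10^-3 = 7.761 × 10^-4 mol
[IO3^-] = 7.761 × 10^-4 / 0.02002 = 0.03877 mol/L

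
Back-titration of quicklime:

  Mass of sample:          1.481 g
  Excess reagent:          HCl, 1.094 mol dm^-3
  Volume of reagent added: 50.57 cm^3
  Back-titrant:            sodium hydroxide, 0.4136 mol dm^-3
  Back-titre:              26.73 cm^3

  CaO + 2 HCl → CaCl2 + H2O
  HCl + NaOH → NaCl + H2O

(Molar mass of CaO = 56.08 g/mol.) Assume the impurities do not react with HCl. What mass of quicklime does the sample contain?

n(HCl) added = 0.05057 × 1.094 = 0.05532 mol
n(NaOH) used in back-titration = 0.02673 × 0.4136 = 0.01106 mol
n(HCl) left over = 0.01106 mol (1:1 ratio)
n(HCl) consumed by analyte = 0.05532 − 0.01106 = 0.04427 mol
From the 1:2 ratio, n(CaO) = 1/2 × 0.04427 = 0.02213 mol
mass of CaO = 0.02213 × 56.08 = 1.241 g

1.241 g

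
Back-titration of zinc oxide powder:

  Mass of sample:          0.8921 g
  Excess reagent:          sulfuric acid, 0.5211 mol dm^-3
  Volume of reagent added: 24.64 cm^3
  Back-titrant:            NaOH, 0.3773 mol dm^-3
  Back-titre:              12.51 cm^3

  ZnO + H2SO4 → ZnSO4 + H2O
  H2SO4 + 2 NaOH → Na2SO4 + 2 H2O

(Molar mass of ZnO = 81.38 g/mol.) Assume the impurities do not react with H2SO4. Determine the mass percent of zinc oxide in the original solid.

n(H2SO4) added = 0.02464 × 0.5211 = 0.01284 mol
n(NaOH) used in back-titration = 0.01251 × 0.3773 = 4.720 × 10^-3 mol
From the 1:2 ratio, n(H2SO4) left over = 1/2 × 4.720 × 10^-3 = 2.360 × 10^-3 mol
n(H2SO4) consumed by analyte = 0.01284 − 2.360 × 10^-3 = 0.01048 mol
n(ZnO) = 0.01048 mol (1:1 ratio)
mass of ZnO = 0.01048 × 81.38 = 0.8529 g
% ZnO = 0.8529 / 0.8921 × 100 = 95.60 %

95.60 %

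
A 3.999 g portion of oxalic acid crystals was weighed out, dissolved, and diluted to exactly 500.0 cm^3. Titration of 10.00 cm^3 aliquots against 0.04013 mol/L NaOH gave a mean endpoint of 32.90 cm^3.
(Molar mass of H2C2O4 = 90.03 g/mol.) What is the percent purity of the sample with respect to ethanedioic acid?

H2C2O4 + 2 NaOH → Na2C2O4 + 2 H2O
n(NaOH) per titration = 0.03290 × 0.04013 = 1.320 × 10^-3 mol
From the 1:2 ratio, n(H2C2O4) in each aliquot = 1/2 × 1.320 × 10^-3 = 6.601 × 10^-4 mol
n(H2C2O4) in the whole flask = 6.601 × 10^-4 × 500.0/10.00 = 0.03301 mol
mass of H2C2O4 = 0.03301 × 90.03 = 2.972 g
% H2C2O4 = 2.972 / 3.999 × 100 = 74.31 %

74.31 %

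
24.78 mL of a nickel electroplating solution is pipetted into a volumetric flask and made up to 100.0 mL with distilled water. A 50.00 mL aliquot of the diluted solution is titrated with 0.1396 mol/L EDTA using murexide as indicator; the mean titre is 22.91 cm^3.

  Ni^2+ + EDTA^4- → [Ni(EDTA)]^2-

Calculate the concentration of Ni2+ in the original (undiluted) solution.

0.2581 mol/L

n(EDTA) = 0.02291 × 0.1396 = 3.198 × 10^-3 mol
n(Ni2+) in the aliquot = 3.198 × 10^-3 mol (1:1 ratio)
[Ni2+]_dilute = 3.198 × 10^-3 / 0.05000 = 0.06396 mol/L
Dilution factor = 100.0 / 24.78 = 4.036
[Ni2+]_stock = 0.06396 × 4.036 = 0.2581 mol/L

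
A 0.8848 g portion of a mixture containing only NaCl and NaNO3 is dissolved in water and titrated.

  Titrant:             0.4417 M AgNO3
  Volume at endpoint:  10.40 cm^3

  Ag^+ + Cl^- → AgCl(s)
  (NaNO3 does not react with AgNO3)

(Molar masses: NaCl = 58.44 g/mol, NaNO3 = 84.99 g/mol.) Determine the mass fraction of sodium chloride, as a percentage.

n(AgNO3) = 0.01040 × 0.4417 = 4.594 × 10^-3 mol
Let x = n(NaCl), y = n(NaNO3).
Titrant: 1x = 4.594 × 10^-3;  mass: 58.44x + 84.99y = 0.8848
Solving, x = 4.594 × 10^-3 mol, y = 7.252 × 10^-3 mol
mass of NaCl = 4.594 × 10^-3 × 58.44 = 0.2685 g
% NaCl = 0.2685 / 0.8848 × 100 = 30.34 %

30.34 %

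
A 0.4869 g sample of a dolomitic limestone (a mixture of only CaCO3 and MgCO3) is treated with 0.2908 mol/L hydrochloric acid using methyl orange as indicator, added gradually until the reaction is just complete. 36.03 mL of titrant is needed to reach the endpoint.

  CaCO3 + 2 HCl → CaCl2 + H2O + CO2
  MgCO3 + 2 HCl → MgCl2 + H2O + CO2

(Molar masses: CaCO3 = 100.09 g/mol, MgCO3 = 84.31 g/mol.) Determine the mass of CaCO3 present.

n(HCl) = 0.03603 × 0.2908 = 0.01048 mol
Let x = n(CaCO3), y = n(MgCO3).
Titrant: 2x + 2y = 0.01048;  mass: 100.09x + 84.31y = 0.4869
Solving, x = 2.866 × 10^-3 mol, y = 2.373 × 10^-3 mol
mass of CaCO3 = 2.866 × 10^-3 × 100.09 = 0.2868 g

0.2868 g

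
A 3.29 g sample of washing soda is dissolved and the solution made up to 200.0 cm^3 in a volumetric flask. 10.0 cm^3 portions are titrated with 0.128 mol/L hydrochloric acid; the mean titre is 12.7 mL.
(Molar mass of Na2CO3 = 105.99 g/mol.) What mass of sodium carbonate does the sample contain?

1.72 g

Na2CO3 + 2 HCl → 2 NaCl + H2O + CO2
n(HCl) per titration = 0.0127 × 0.128 = 1.63 × 10^-3 mol
From the 1:2 ratio, n(Na2CO3) in each aliquot = 1/2 × 1.63 × 10^-3 = 8.13 × 10^-4 mol
n(Na2CO3) in the whole flask = 8.13 × 10^-4 × 200.0/10.0 = 0.0163 mol
mass of Na2CO3 = 0.0163 × 105.99 = 1.72 g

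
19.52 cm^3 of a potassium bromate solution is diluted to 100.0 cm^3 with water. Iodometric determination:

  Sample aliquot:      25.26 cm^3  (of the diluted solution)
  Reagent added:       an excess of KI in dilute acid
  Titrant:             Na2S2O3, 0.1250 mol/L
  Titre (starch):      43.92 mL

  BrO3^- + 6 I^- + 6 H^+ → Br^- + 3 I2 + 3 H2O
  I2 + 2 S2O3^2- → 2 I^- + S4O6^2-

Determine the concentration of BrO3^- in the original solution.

n(S2O3^2-) = 0.04392 × 0.1250 = 5.490 × 10^-3 mol
n(I2) = n(S2O3^2-)/2 = 2.745 × 10^-3 mol
From the 1:3 ratio, n(BrO3^-) in the aliquot = 1/3 × 2.745 × 10^-3 = 9.150 × 10^-4 mol
[BrO3^-]_dilute = 9.150 × 10^-4 / 0.02526 = 0.03622 mol/L
[BrO3^-]_original = 0.03622 × 100.0/19.52 = 0.1856 mol/L

0.1856 mol/L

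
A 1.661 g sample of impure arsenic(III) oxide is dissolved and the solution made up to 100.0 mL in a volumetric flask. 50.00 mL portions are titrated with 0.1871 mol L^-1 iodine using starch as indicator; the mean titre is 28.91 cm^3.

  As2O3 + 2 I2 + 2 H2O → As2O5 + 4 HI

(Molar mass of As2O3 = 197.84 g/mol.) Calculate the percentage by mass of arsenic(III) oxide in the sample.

n(I2) per titration = 0.02891 × 0.1871 = 5.409 × 10^-3 mol
From the 1:2 ratio, n(As2O3) in each aliquot = 1/2 × 5.409 × 10^-3 = 2.705 × 10^-3 mol
n(As2O3) in the whole flask = 2.705 × 10^-3 × 100.0/50.00 = 5.409 × 10^-3 mol
mass of As2O3 = 5.409 × 10^-3 × 197.84 = 1.070 g
% As2O3 = 1.070 / 1.661 × 100 = 64.43 %

64.43 %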